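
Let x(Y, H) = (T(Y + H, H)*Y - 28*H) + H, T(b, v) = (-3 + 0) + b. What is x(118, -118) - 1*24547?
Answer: -21715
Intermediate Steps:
T(b, v) = -3 + b
x(Y, H) = -27*H + Y*(-3 + H + Y) (x(Y, H) = ((-3 + (Y + H))*Y - 28*H) + H = ((-3 + (H + Y))*Y - 28*H) + H = ((-3 + H + Y)*Y - 28*H) + H = (Y*(-3 + H + Y) - 28*H) + H = (-28*H + Y*(-3 + H + Y)) + H = -27*H + Y*(-3 + H + Y))
x(118, -118) - 1*24547 = (-27*(-118) + 118*(-3 - 118 + 118)) - 1*24547 = (3186 + 118*(-3)) - 24547 = (3186 - 354) - 24547 = 2832 - 24547 = -21715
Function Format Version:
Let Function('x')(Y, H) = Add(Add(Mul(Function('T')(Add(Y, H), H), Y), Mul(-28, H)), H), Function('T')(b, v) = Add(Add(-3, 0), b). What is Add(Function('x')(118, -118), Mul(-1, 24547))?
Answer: -21715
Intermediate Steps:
Function('T')(b, v) = Add(-3, b)
Function('x')(Y, H) = Add(Mul(-27, H), Mul(Y, Add(-3, H, Y))) (Function('x')(Y, H) = Add(Add(Mul(Add(-3, Add(Y, H)), Y), Mul(-28, H)), H) = Add(Add(Mul(Add(-3, Add(H, Y)), Y), Mul(-28, H)), H) = Add(Add(Mul(Add(-3, H, Y), Y), Mul(-28, H)), H) = Add(Add(Mul(Y, Add(-3, H, Y)), Mul(-28, H)), H) = Add(Add(Mul(-28, H), Mul(Y, Add(-3, H, Y))), H) = Add(Mul(-27, H), Mul(Y, Add(-3, H, Y))))
Add(Function('x')(118, -118), Mul(-1, 24547)) = Add(Add(Mul(-27, -118), Mul(118, Add(-3, -118, 118))), Mul(-1, 24547)) = Add(Add(3186, Mul(118, -3)), -24547) = Add(Add(3186, -354), -24547) = Add(2832, -24547) = -21715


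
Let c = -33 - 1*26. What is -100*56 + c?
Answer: -5659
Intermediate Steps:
c = -59 (c = -33 - 26 = -59)
-100*56 + c = -100*56 - 59 = -5600 - 59 = -5659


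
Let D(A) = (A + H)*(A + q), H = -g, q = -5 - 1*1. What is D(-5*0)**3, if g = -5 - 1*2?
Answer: -74088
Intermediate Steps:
g = -7 (g = -5 - 2 = -7)
q = -6 (q = -5 - 1 = -6)
H = 7 (H = -1*(-7) = 7)
D(A) = (-6 + A)*(7 + A) (D(A) = (A + 7)*(A - 6) = (7 + A)*(-6 + A) = (-6 + A)*(7 + A))
D(-5*0)**3 = (-42 - 5*0 + (-5*0)**2)**3 = (-42 + 0 + 0**2)**3 = (-42 + 0 + 0)**3 = (-42)**3 = -74088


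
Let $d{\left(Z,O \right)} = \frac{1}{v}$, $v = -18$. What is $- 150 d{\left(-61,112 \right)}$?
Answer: $\frac{25}{3} \approx 8.3333$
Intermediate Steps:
$d{\left(Z,O \right)} = - \frac{1}{18}$ ($d{\left(Z,O \right)} = \frac{1}{-18} = - \frac{1}{18}$)
$- 150 d{\left(-61,112 \right)} = \left(-150\right) \left(- \frac{1}{18}\right) = \frac{25}{3}$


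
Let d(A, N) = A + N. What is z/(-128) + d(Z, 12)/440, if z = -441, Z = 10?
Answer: 2237/640 ≈ 3.4953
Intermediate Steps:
z/(-128) + d(Z, 12)/440 = -441/(-128) + (10 + 12)/440 = -441*(-1/128) + 22*(1/440) = 441/128 + 1/20 = 2237/640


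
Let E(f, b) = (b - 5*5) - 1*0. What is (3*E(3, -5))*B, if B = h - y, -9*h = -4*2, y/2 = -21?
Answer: -3860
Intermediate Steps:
y = -42 (y = 2*(-21) = -42)
h = 8/9 (h = -(-4)*2/9 = -1/9*(-8) = 8/9 ≈ 0.88889)
E(f, b) = -25 + b (E(f, b) = (b - 25) + 0 = (-25 + b) + 0 = -25 + b)
B = 386/9 (B = 8/9 - 1*(-42) = 8/9 + 42 = 386/9 ≈ 42.889)
(3*E(3, -5))*B = (3*(-25 - 5))*(386/9) = (3*(-30))*(386/9) = -90*386/9 = -3860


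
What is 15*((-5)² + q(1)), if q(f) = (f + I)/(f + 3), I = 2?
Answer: 1545/4 ≈ 386.25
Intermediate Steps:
q(f) = (2 + f)/(3 + f) (q(f) = (f + 2)/(f + 3) = (2 + f)/(3 + f))
15*((-5)² + q(1)) = 15*((-5)² + (2 + 1)/(3 + 1)) = 15*(25 + 3/4) = 15*(25 + (¼)*3) = 15*(25 + ¾) = 15*(103/4) = 1545/4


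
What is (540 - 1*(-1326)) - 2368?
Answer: -502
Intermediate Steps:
(540 - 1*(-1326)) - 2368 = (540 + 1326) - 2368 = 1866 - 2368 = -502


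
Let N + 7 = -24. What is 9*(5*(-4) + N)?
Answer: -459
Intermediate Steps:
N = -31 (N = -7 - 24 = -31)
9*(5*(-4) + N) = 9*(5*(-4) - 31) = 9*(-20 - 31) = 9*(-51) = -459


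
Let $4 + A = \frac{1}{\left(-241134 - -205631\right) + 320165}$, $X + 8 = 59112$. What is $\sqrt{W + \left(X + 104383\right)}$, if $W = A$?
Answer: $\frac{\sqrt{13247428717456514}}{284662} \approx 404.33$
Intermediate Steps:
$X = 59104$ ($X = -8 + 59112 = 59104$)
$A = - \frac{1138647}{284662}$ ($A = -4 + \frac{1}{\left(-241134 - -205631\right) + 320165} = -4 + \frac{1}{\left(-241134 + 205631\right) + 320165} = -4 + \frac{1}{-35503 + 320165} = -4 + \frac{1}{284662} = - \frac{1138647}{284662} \approx -4.0$)
$W = - \frac{1138647}{284662} \approx -4.0$
$\sqrt{W + \left(X + 104383\right)} = \sqrt{- \frac{1138647}{284662} + \left(59104 + 104383\right)} = \sqrt{- \frac{1138647}{284662} + 163487} = \sqrt{\frac{46537397747}{284662}} = \frac{\sqrt{13247428717456514}}{284662}$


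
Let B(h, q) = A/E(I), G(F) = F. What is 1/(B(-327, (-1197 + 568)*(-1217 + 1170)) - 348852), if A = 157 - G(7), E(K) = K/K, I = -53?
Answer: -1/348702 ≈ -2.8678e-6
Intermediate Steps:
E(K) = 1
A = 150 (A = 157 - 1*7 = 157 - 7 = 150)
B(h, q) = 150 (B(h, q) = 150/1 = 150*1 = 150)
1/(B(-327, (-1197 + 568)*(-1217 + 1170)) - 348852) = 1/(150 - 348852) = 1/(-348702) = -1/348702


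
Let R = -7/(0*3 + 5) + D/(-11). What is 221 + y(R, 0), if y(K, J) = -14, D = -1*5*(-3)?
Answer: 207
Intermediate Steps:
D = 15 (D = -5*(-3) = 15)
R = -152/55 (R = -7/(0*3 + 5) + 15/(-11) = -7/(0 + 5) + 15*(-1/11) = -7/5 - 15/11 = -152/55 ≈ -2.7636)
221 + y(R, 0) = 221 - 14 = 207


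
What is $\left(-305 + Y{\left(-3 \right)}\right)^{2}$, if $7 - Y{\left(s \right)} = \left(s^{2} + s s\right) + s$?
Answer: $97969$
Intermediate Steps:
$Y{\left(s \right)} = 7 - s - 2 s^{2}$ ($Y{\left(s \right)} = 7 - \left(\left(s^{2} + s s\right) + s\right) = 7 - \left(\left(s^{2} + s^{2}\right) + s\right) = 7 - \left(2 s^{2} + s\right) = 7 - \left(s + 2 s^{2}\right) = 7 - s - 2 s^{2}$)
$\left(-305 + Y{\left(-3 \right)}\right)^{2} = \left(-305 - \left(-10 + 18\right)\right)^{2} = \left(-305 + \left(7 + 3 - 18\right)\right)^{2} = \left(-305 - 8\right)^{2} = \left(-313\right)^{2} = 97969$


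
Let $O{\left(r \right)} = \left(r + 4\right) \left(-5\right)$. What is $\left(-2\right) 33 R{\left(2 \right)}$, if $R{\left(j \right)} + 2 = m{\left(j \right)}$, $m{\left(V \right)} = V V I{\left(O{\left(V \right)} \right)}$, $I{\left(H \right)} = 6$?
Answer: $-1452$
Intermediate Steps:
$O{\left(r \right)} = -20 - 5 r$ ($O{\left(r \right)} = \left(4 + r\right) \left(-5\right) = -20 - 5 r$)
$m{\left(V \right)} = 6 V^{2}$ ($m{\left(V \right)} = V V 6 = V^{2} \cdot 6 = 6 V^{2}$)
$R{\left(j \right)} = -2 + 6 j^{2}$
$\left(-2\right) 33 R{\left(2 \right)} = \left(-2\right) 33 \left(-2 + 6 \cdot 2^{2}\right) = - 66 \left(-2 + 6 \cdot 4\right) = - 66 \left(-2 + 24\right) = \left(-66\right) 22 = -1452$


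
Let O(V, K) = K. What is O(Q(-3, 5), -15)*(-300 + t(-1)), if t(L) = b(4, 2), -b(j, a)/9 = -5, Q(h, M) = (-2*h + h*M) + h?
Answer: 3825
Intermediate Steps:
Q(h, M) = -h + M*h (Q(h, M) = (-2*h + M*h) + h = -h + M*h)
b(j, a) = 45 (b(j, a) = -9*(-5) = 45)
t(L) = 45
O(Q(-3, 5), -15)*(-300 + t(-1)) = -15*(-300 + 45) = -15*(-255) = 3825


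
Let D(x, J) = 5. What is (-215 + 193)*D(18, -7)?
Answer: -110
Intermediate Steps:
(-215 + 193)*D(18, -7) = (-215 + 193)*5 = -22*5 = -110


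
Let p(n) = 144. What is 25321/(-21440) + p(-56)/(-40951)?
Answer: -1040007631/877989440 ≈ -1.1845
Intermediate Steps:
25321/(-21440) + p(-56)/(-40951) = 25321/(-21440) + 144/(-40951) = 25321*(-1/21440) + 144*(-1/40951) = -25321/21440 - 144/40951 = -1040007631/877989440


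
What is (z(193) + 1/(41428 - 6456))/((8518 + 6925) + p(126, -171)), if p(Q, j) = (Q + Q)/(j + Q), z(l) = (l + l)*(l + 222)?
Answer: 9336941135/899794588 ≈ 10.377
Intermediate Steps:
z(l) = 2*l*(222 + l) (z(l) = (2*l)*(222 + l) = 2*l*(222 + l))
p(Q, j) = 2*Q/(Q + j) (p(Q, j) = (2*Q)/(Q + j) = 2*Q/(Q + j))
(z(193) + 1/(41428 - 6456))/((8518 + 6925) + p(126, -171)) = (2*193*(222 + 193) + 1/(41428 - 6456))/((8518 + 6925) + 2*126/(126 - 171)) = (2*193*415 + 1/34972)/(15443 + 2*126/(-45)) = (160190 + 1/34972)/(15443 + 2*126*(-1/45)) = 5602164681/(34972*(15443 - 28/5)) = 5602164681/(34972*(77187/5)) = (5602164681/34972)*(5/77187) = 9336941135/899794588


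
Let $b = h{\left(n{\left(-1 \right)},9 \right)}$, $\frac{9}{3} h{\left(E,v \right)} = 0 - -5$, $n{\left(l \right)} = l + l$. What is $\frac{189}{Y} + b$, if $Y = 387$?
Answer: $\frac{278}{129} \approx 2.155$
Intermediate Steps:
$n{\left(l \right)} = 2 l$
$h{\left(E,v \right)} = \frac{5}{3}$ ($h{\left(E,v \right)} = \frac{0 - -5}{3} = \frac{0 + 5}{3} = \frac{1}{3} \cdot 5 = \frac{5}{3}$)
$b = \frac{5}{3} \approx 1.6667$
$\frac{189}{Y} + b = \frac{189}{387} + \frac{5}{3} = 189 \cdot \frac{1}{387} + \frac{5}{3} = \frac{21}{43} + \frac{5}{3} = \frac{278}{129}$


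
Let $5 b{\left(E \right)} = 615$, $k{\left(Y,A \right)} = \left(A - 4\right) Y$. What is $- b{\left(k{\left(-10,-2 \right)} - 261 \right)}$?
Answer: $-123$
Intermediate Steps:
$k{\left(Y,A \right)} = Y \left(-4 + A\right)$ ($k{\left(Y,A \right)} = \left(-4 + A\right) Y = Y \left(-4 + A\right)$)
$b{\left(E \right)} = 123$ ($b{\left(E \right)} = \frac{1}{5} \cdot 615 = 123$)
$- b{\left(k{\left(-10,-2 \right)} - 261 \right)} = \left(-1\right) 123 = -123$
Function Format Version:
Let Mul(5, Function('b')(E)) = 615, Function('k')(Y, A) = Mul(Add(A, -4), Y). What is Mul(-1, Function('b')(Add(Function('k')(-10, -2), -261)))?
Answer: -123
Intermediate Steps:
Function('k')(Y, A) = Mul(Y, Add(-4, A)) (Function('k')(Y, A) = Mul(Add(-4, A), Y) = Mul(Y, Add(-4, A)))
Function('b')(E) = 123 (Function('b')(E) = Mul(Rational(1, 5), 615) = 123)
Mul(-1, Function('b')(Add(Function('k')(-10, -2), -261))) = Mul(-1, 123) = -123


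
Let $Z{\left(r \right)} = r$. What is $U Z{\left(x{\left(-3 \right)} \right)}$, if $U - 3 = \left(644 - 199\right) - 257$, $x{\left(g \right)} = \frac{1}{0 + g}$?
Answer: $- \frac{191}{3} \approx -63.667$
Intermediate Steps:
$x{\left(g \right)} = \frac{1}{g}$
$U = 191$ ($U = 3 + \left(\left(644 - 199\right) - 257\right) = 3 + \left(445 - 257\right) = 3 + 188 = 191$)
$U Z{\left(x{\left(-3 \right)} \right)} = \frac{191}{-3} = 191 \left(- \frac{1}{3}\right) = - \frac{191}{3}$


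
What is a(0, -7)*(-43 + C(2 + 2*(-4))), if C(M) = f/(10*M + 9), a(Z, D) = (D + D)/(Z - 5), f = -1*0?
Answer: -602/5 ≈ -120.40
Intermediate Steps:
f = 0
a(Z, D) = 2*D/(-5 + Z) (a(Z, D) = (2*D)/(-5 + Z) = 2*D/(-5 + Z))
C(M) = 0 (C(M) = 0/(10*M + 9) = 0/(9 + 10*M) = 0)
a(0, -7)*(-43 + C(2 + 2*(-4))) = (2*(-7)/(-5 + 0))*(-43 + 0) = (2*(-7)/(-5))*(-43) = (2*(-7)*(-1/5))*(-43) = (14/5)*(-43) = -602/5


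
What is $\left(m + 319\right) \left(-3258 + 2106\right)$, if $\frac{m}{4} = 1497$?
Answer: $-7265664$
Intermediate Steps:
$m = 5988$ ($m = 4 \cdot 1497 = 5988$)
$\left(m + 319\right) \left(-3258 + 2106\right) = \left(5988 + 319\right) \left(-3258 + 2106\right) = 6307 \left(-1152\right) = -7265664$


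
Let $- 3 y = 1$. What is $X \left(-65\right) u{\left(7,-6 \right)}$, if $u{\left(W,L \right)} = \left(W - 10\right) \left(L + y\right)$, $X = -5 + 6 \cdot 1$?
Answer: $-1235$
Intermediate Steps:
$y = - \frac{1}{3}$ ($y = \left(- \frac{1}{3}\right) 1 = - \frac{1}{3} \approx -0.33333$)
$X = 1$ ($X = -5 + 6 = 1$)
$u{\left(W,L \right)} = \left(-10 + W\right) \left(- \frac{1}{3} + L\right)$ ($u{\left(W,L \right)} = \left(W - 10\right) \left(L - \frac{1}{3}\right) = \left(-10 + W\right) \left(- \frac{1}{3} + L\right)$)
$X \left(-65\right) u{\left(7,-6 \right)} = 1 \left(-65\right) \left(\frac{10}{3} - -60 - \frac{7}{3} - 42\right) = - 65 \left(\frac{10}{3} + 60 - \frac{7}{3} - 42\right) = \left(-65\right) 19 = -1235$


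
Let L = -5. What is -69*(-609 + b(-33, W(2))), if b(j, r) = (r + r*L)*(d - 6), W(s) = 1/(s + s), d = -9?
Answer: 40986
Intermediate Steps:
W(s) = 1/(2*s)
b(j, r) = 60*r (b(j, r) = (r + r*(-5))*(-9 - 6) = (r - 5*r)*(-15) = -4*r*(-15) = 60*r)
-69*(-609 + b(-33, W(2))) = -69*(-609 + 60*((1/2)/2)) = -69*(-609 + 60*((1/2)*(1/2))) = -69*(-609 + 60*(1/4)) = -69*(-609 + 15) = -69*(-594) = 40986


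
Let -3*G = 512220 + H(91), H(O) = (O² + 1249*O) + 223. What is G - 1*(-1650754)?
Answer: 1439293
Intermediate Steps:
H(O) = 223 + O² + 1249*O
G = -211461 (G = -(512220 + (223 + 91² + 1249*91))/3 = -(512220 + (223 + 8281 + 113659))/3 = -(512220 + 122163)/3 = -⅓*634383 = -211461)
G - 1*(-1650754) = -211461 - 1*(-1650754) = -211461 + 1650754 = 1439293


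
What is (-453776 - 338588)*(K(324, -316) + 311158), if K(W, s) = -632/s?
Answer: -246551982240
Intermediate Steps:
(-453776 - 338588)*(K(324, -316) + 311158) = (-453776 - 338588)*(-632/(-316) + 311158) = -792364*(-632*(-1/316) + 311158) = -792364*(2 + 311158) = -792364*311160 = -246551982240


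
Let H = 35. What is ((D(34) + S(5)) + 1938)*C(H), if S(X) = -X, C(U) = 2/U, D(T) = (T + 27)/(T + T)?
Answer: 26301/238 ≈ 110.51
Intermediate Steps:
D(T) = (27 + T)/(2*T) (D(T) = (27 + T)/((2*T)) = (27 + T)*(1/(2*T)) = (27 + T)/(2*T))
((D(34) + S(5)) + 1938)*C(H) = (((½)*(27 + 34)/34 - 1*5) + 1938)*(2/35) = (((½)*(1/34)*61 - 5) + 1938)*(2*(1/35)) = ((61/68 - 5) + 1938)*(2/35) = (-279/68 + 1938)*(2/35) = (131505/68)*(2/35) = 26301/238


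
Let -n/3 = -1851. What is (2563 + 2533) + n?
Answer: 10649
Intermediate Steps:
n = 5553 (n = -3*(-1851) = 5553)
(2563 + 2533) + n = (2563 + 2533) + 5553 = 5096 + 5553 = 10649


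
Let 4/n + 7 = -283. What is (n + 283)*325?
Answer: 2667145/29 ≈ 91971.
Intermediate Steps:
n = -2/145 (n = 4/(-7 - 283) = 4/(-290) = 4*(-1/290) = -2/145 ≈ -0.013793)
(n + 283)*325 = (-2/145 + 283)*325 = (41033/145)*325 = 2667145/29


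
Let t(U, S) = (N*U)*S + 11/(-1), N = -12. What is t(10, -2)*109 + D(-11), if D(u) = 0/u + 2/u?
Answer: 274569/11 ≈ 24961.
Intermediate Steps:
D(u) = 2/u (D(u) = 0 + 2/u = 2/u)
t(U, S) = -11 - 12*S*U (t(U, S) = (-12*U)*S + 11/(-1) = -12*S*U + 11*(-1) = -12*S*U - 11 = -11 - 12*S*U)
t(10, -2)*109 + D(-11) = (-11 - 12*(-2)*10)*109 + 2/(-11) = (-11 + 240)*109 + 2*(-1/11) = 229*109 - 2/11 = 24961 - 2/11 = 274569/11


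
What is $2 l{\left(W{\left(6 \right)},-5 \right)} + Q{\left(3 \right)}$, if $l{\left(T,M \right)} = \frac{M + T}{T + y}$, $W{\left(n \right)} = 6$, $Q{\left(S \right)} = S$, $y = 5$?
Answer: $\frac{35}{11} \approx 3.1818$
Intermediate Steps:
$l{\left(T,M \right)} = \frac{M + T}{5 + T}$ ($l{\left(T,M \right)} = \frac{M + T}{T + 5} = \frac{M + T}{5 + T}$)
$2 l{\left(W{\left(6 \right)},-5 \right)} + Q{\left(3 \right)} = 2 \frac{-5 + 6}{5 + 6} + 3 = 2 \cdot \frac{1}{11} \cdot 1 + 3 = 2 \cdot \frac{1}{11} + 3 = \frac{2}{11} + 3 = \frac{35}{11}$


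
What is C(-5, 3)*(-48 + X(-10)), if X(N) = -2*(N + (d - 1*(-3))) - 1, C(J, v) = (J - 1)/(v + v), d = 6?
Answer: 47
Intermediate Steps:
C(J, v) = (-1 + J)/(2*v) (C(J, v) = (-1 + J)/((2*v)) = (-1 + J)*(1/(2*v)) = (-1 + J)/(2*v))
X(N) = -19 - 2*N (X(N) = -2*(N + (6 - 1*(-3))) - 1 = -2*(N + (6 + 3)) - 1 = -2*(N + 9) - 1 = -2*(9 + N) - 1 = (-18 - 2*N) - 1 = -19 - 2*N)
C(-5, 3)*(-48 + X(-10)) = ((½)*(-1 - 5)/3)*(-48 + (-19 - 2*(-10))) = ((½)*(⅓)*(-6))*(-48 + (-19 + 20)) = -(-48 + 1) = -1*(-47) = 47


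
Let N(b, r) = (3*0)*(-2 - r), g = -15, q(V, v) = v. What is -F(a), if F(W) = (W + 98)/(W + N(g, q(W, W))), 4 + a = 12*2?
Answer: -59/10 ≈ -5.9000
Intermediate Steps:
N(b, r) = 0 (N(b, r) = 0*(-2 - r) = 0)
a = 20 (a = -4 + 12*2 = -4 + 24 = 20)
F(W) = (98 + W)/W (F(W) = (W + 98)/(W + 0) = (98 + W)/W)
-F(a) = -(98 + 20)/20 = -118/20 = -1*59/10 = -59/10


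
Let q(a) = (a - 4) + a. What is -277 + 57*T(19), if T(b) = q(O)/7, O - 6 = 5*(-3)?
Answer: -3193/7 ≈ -456.14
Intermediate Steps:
O = -9 (O = 6 + 5*(-3) = 6 - 15 = -9)
q(a) = -4 + 2*a (q(a) = (-4 + a) + a = -4 + 2*a)
T(b) = -22/7 (T(b) = (-4 + 2*(-9))/7 = (-4 - 18)*(1/7) = -22*1/7 = -22/7)
-277 + 57*T(19) = -277 + 57*(-22/7) = -277 - 1254/7 = -3193/7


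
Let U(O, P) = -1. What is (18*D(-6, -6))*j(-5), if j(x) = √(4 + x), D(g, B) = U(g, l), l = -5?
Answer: -18*I ≈ -18.0*I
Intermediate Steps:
D(g, B) = -1
(18*D(-6, -6))*j(-5) = (18*(-1))*√(4 - 5) = -18*I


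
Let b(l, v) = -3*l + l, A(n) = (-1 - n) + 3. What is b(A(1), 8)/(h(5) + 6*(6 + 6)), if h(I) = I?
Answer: -2/77 ≈ -0.025974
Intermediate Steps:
A(n) = 2 - n
b(l, v) = -2*l
b(A(1), 8)/(h(5) + 6*(6 + 6)) = (-2*(2 - 1*1))/(5 + 6*(6 + 6)) = (-2*(2 - 1))/(5 + 6*12) = (-2*1)/(5 + 72) = -2/77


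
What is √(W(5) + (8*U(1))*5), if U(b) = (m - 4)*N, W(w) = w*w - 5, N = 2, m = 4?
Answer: 2*√5 ≈ 4.4721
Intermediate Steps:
W(w) = -5 + w² (W(w) = w² - 5 = -5 + w²)
U(b) = 0 (U(b) = (4 - 4)*2 = 0*2 = 0)
√(W(5) + (8*U(1))*5) = √((-5 + 5²) + (8*0)*5) = √((-5 + 25) + 0*5) = √(20 + 0) = √20 = 2*√5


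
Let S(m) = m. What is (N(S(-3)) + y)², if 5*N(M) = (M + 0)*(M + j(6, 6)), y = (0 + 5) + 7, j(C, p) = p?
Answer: 2601/25 ≈ 104.04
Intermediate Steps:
y = 12 (y = 5 + 7 = 12)
N(M) = M*(6 + M)/5 (N(M) = ((M + 0)*(M + 6))/5 = (M*(6 + M))/5 = M*(6 + M)/5)
(N(S(-3)) + y)² = ((⅕)*(-3)*(6 - 3) + 12)² = ((⅕)*(-3)*3 + 12)² = (-9/5 + 12)² = (51/5)² = 2601/25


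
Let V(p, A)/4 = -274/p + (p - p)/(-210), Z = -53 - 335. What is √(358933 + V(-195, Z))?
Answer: √13648641045/195 ≈ 599.12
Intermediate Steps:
Z = -388
V(p, A) = -1096/p (V(p, A) = 4*(-274/p + (p - p)/(-210)) = 4*(-274/p + 0*(-1/210)) = 4*(-274/p + 0) = 4*(-274/p) = -1096/p)
√(358933 + V(-195, Z)) = √(358933 - 1096/(-195)) = √(358933 - 1096*(-1/195)) = √(358933 + 1096/195) = √(69993031/195) = √13648641045/195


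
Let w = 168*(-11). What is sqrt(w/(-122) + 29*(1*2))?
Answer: sqrt(272182)/61 ≈ 8.5526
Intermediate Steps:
w = -1848
sqrt(w/(-122) + 29*(1*2)) = sqrt(-1848/(-122) + 29*(1*2)) = sqrt(-1848*(-1/122) + 29*2) = sqrt(924/61 + 58) = sqrt(4462/61) = sqrt(272182)/61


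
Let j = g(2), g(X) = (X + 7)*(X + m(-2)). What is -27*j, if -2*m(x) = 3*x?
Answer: -1215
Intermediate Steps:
m(x) = -3*x/2
g(X) = (3 + X)*(7 + X) (g(X) = (X + 7)*(X - 3/2*(-2)) = (7 + X)*(X + 3) = (7 + X)*(3 + X) = (3 + X)*(7 + X))
j = 45 (j = 21 + 2² + 10*2 = 21 + 4 + 20 = 45)
-27*j = -27*45 = -1215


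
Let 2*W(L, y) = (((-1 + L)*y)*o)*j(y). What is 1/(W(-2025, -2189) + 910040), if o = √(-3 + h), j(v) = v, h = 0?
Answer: 910040/70684338303961312987 + 4854013373*I*√3/70684338303961312987 ≈ 1.2875e-14 + 1.1894e-10*I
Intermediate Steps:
o = I*√3 (o = √(-3 + 0) = √(-3) = I*√3 ≈ 1.732*I)
W(L, y) = I*√3*y²*(-1 + L)/2 (W(L, y) = ((((-1 + L)*y)*(I*√3))*y)/2 = (((y*(-1 + L))*(I*√3))*y)/2 = ((I*y*√3*(-1 + L))*y)/2 = (I*√3*y²*(-1 + L))/2 = I*√3*y²*(-1 + L)/2)
1/(W(-2025, -2189) + 910040) = 1/((½)*I*√3*(-2189)²*(-1 - 2025) + 910040) = 1/((½)*I*√3*4791721*(-2026) + 910040) = 1/(-4854013373*I*√3 + 910040) = 1/(910040 - 4854013373*I*√3)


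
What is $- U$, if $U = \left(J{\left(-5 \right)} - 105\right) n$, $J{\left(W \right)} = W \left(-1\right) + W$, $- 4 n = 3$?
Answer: $- \frac{315}{4} \approx -78.75$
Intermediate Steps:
$n = - \frac{3}{4}$ ($n = \left(- \frac{1}{4}\right) 3 = - \frac{3}{4} \approx -0.75$)
$J{\left(W \right)} = 0$ ($J{\left(W \right)} = - W + W = 0$)
$U = \frac{315}{4}$ ($U = \left(0 - 105\right) \left(- \frac{3}{4}\right) = \left(-105\right) \left(- \frac{3}{4}\right) = \frac{315}{4} \approx 78.75$)
$- U = \left(-1\right) \frac{315}{4} = - \frac{315}{4}$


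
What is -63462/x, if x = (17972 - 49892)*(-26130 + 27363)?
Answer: 1511/937080 ≈ 0.0016125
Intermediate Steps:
x = -39357360 (x = -31920*1233 = -39357360)
-63462/x = -63462/(-39357360) = -63462*(-1/39357360) = 1511/937080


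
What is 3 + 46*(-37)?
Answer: -1699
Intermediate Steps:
3 + 46*(-37) = 3 - 1702 = -1699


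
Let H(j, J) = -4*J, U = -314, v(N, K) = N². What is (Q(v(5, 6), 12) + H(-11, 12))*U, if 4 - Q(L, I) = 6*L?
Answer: 60916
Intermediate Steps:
Q(L, I) = 4 - 6*L
(Q(v(5, 6), 12) + H(-11, 12))*U = ((4 - 6*5²) - 4*12)*(-314) = ((4 - 6*25) - 48)*(-314) = ((4 - 150) - 48)*(-314) = (-146 - 48)*(-314) = -194*(-314) = 60916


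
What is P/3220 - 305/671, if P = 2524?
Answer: 2916/8855 ≈ 0.32931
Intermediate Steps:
P/3220 - 305/671 = 2524/3220 - 305/671 = 2524*(1/3220) - 305*1/671 = 631/805 - 5/11 = 2916/8855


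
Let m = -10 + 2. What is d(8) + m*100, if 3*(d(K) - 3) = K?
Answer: -2383/3 ≈ -794.33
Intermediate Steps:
d(K) = 3 + K/3
m = -8
d(8) + m*100 = (3 + (⅓)*8) - 8*100 = (3 + 8/3) - 800 = 17/3 - 800 = -2383/3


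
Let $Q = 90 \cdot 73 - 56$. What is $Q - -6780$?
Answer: $13294$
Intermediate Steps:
$Q = 6514$ ($Q = 6570 - 56 = 6514$)
$Q - -6780 = 6514 - -6780 = 6514 + \left(-4071 + 10851\right) = 6514 + 6780 = 13294$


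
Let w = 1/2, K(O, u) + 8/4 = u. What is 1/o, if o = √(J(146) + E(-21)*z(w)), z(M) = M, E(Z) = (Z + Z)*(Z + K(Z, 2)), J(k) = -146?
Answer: √295/295 ≈ 0.058222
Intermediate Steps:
K(O, u) = -2 + u
w = ½ ≈ 0.50000
E(Z) = 2*Z² (E(Z) = (Z + Z)*(Z + (-2 + 2)) = (2*Z)*(Z + 0) = (2*Z)*Z = 2*Z²)
o = √295 (o = √(-146 + (2*(-21)²)*(½)) = √(-146 + (2*441)*(½)) = √(-146 + 882*(½)) = √(-146 + 441) = √295 ≈ 17.176)
1/o = 1/(√295) = √295/295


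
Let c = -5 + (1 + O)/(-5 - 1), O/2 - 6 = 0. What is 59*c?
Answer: -2537/6 ≈ -422.83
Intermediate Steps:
O = 12 (O = 12 + 2*0 = 12 + 0 = 12)
c = -43/6 (c = -5 + (1 + 12)/(-5 - 1) = -5 + 13/(-6) = -5 + 13*(-1/6) = -5 - 13/6 = -43/6 ≈ -7.1667)
59*c = 59*(-43/6) = -2537/6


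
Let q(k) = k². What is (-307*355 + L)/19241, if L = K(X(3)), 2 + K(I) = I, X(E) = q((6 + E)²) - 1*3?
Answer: -102429/19241 ≈ -5.3235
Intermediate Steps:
X(E) = -3 + (6 + E)⁴ (X(E) = ((6 + E)²)² - 1*3 = (6 + E)⁴ - 3 = -3 + (6 + E)⁴)
K(I) = -2 + I
L = 6556 (L = -2 + (-3 + (6 + 3)⁴) = -2 + (-3 + 9⁴) = -2 + (-3 + 6561) = -2 + 6558 = 6556)
(-307*355 + L)/19241 = (-307*355 + 6556)/19241 = (-108985 + 6556)*(1/19241) = -102429*1/19241 = -102429/19241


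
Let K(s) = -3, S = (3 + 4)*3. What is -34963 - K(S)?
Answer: -34960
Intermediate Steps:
S = 21 (S = 7*3 = 21)
-34963 - K(S) = -34963 - 1*(-3) = -34963 + 3 = -34960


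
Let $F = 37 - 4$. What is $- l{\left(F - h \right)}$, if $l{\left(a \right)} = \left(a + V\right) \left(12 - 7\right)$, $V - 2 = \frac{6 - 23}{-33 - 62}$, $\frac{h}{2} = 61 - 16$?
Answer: $\frac{5208}{19} \approx 274.11$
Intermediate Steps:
$h = 90$ ($h = 2 \left(61 - 16\right) = 2 \cdot 45 = 90$)
$F = 33$ ($F = 37 - 4 = 33$)
$V = \frac{207}{95}$ ($V = 2 + \frac{6 - 23}{-33 - 62} = 2 - \frac{17}{-95} = 2 - - \frac{17}{95} = 2 + \frac{17}{95} = \frac{207}{95} \approx 2.1789$)
$l{\left(a \right)} = \frac{207}{19} + 5 a$ ($l{\left(a \right)} = \left(a + \frac{207}{95}\right) \left(12 - 7\right) = \left(\frac{207}{95} + a\right) 5 = \frac{207}{19} + 5 a$)
$- l{\left(F - h \right)} = - (\frac{207}{19} + 5 \left(33 - 90\right)) = - (\frac{207}{19} + 5 \left(-57\right)) = - (\frac{207}{19} - 285) = \left(-1\right) \left(- \frac{5208}{19}\right) = \frac{5208}{19}$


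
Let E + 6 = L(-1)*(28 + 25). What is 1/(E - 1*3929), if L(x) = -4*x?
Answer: -1/3723 ≈ -0.00026860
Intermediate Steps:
E = 206 (E = -6 + (-4*(-1))*(28 + 25) = -6 + 4*53 = -6 + 212 = 206)
1/(E - 1*3929) = 1/(206 - 1*3929) = 1/(206 - 3929) = 1/(-3723) = -1/3723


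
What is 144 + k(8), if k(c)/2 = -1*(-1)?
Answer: 146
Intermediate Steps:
k(c) = 2 (k(c) = 2*(-1*(-1)) = 2*1 = 2)
144 + k(8) = 144 + 2 = 146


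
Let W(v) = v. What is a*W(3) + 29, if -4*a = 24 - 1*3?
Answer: 53/4 ≈ 13.250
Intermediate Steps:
a = -21/4 (a = -(24 - 1*3)/4 = -(24 - 3)/4 = -¼*21 = -21/4 ≈ -5.2500)
a*W(3) + 29 = -21/4*3 + 29 = -63/4 + 29 = 53/4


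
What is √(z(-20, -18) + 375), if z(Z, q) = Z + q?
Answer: √337 ≈ 18.358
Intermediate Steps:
√(z(-20, -18) + 375) = √((-20 - 18) + 375) = √(-38 + 375) = √337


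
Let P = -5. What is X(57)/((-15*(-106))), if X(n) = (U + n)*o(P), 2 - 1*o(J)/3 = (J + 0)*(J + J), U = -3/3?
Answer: -1344/265 ≈ -5.0717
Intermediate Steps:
U = -1 (U = -3*⅓ = -1)
o(J) = 6 - 6*J² (o(J) = 6 - 3*(J + 0)*(J + J) = 6 - 3*J*2*J = 6 - 6*J²)
X(n) = 144 - 144*n (X(n) = (-1 + n)*(6 - 6*(-5)²) = (-1 + n)*(6 - 6*25) = (-1 + n)*(6 - 150) = (-1 + n)*(-144) = 144 - 144*n)
X(57)/((-15*(-106))) = (144 - 144*57)/((-15*(-106))) = (144 - 8208)/1590 = -8064*1/1590 = -1344/265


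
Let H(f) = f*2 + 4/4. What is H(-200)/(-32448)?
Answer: 133/10816 ≈ 0.012297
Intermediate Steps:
H(f) = 1 + 2*f (H(f) = 2*f + 4*(¼) = 2*f + 1 = 1 + 2*f)
H(-200)/(-32448) = (1 + 2*(-200))/(-32448) = (1 - 400)*(-1/32448) = -399*(-1/32448) = 133/10816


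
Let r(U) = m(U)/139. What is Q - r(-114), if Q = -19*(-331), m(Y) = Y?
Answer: 874285/139 ≈ 6289.8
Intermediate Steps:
r(U) = U/139
Q = 6289
Q - r(-114) = 6289 - (-114)/139 = 6289 - 1*(-114/139) = 6289 + 114/139 = 874285/139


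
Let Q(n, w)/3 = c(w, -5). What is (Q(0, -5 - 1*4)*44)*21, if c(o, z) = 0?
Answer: 0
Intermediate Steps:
Q(n, w) = 0 (Q(n, w) = 3*0 = 0)
(Q(0, -5 - 1*4)*44)*21 = (0*44)*21 = 0*21 = 0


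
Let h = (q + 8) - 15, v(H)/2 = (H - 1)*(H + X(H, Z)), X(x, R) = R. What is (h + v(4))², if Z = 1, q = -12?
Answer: 121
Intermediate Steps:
v(H) = 2*(1 + H)*(-1 + H) (v(H) = 2*((H - 1)*(H + 1)) = 2*((-1 + H)*(1 + H)) = 2*((1 + H)*(-1 + H)) = 2*(1 + H)*(-1 + H))
h = -19 (h = (-12 + 8) - 15 = -4 - 15 = -19)
(h + v(4))² = (-19 + (-2 + 2*4²))² = (-19 + (-2 + 2*16))² = (-19 + (-2 + 32))² = (-19 + 30)² = 11² = 121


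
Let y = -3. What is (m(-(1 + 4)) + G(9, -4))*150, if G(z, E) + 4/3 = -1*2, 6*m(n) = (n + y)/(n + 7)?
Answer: -600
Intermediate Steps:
m(n) = (-3 + n)/(6*(7 + n)) (m(n) = ((n - 3)/(n + 7))/6 = ((-3 + n)/(7 + n))/6 = (-3 + n)/(6*(7 + n)))
G(z, E) = -10/3 (G(z, E) = -4/3 - 1*2 = -4/3 - 2 = -10/3)
(m(-(1 + 4)) + G(9, -4))*150 = ((-3 - (1 + 4))/(6*(7 - (1 + 4))) - 10/3)*150 = ((-3 - 1*5)/(6*(7 - 1*5)) - 10/3)*150 = ((-3 - 5)/(6*(7 - 5)) - 10/3)*150 = ((⅙)*(-8)/2 - 10/3)*150 = ((⅙)*(½)*(-8) - 10/3)*150 = (-⅔ - 10/3)*150 = -4*150 = -600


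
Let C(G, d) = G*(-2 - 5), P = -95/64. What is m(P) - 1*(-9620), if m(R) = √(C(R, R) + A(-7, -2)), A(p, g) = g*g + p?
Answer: 9620 + √473/8 ≈ 9622.7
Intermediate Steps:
A(p, g) = p + g² (A(p, g) = g² + p = p + g²)
P = -95/64 (P = -95*1/64 = -95/64 ≈ -1.4844)
C(G, d) = -7*G (C(G, d) = G*(-7) = -7*G)
m(R) = √(-3 - 7*R) (m(R) = √(-7*R + (-7 + (-2)²)) = √(-7*R + (-7 + 4)) = √(-7*R - 3) = √(-3 - 7*R))
m(P) - 1*(-9620) = √(-3 - 7*(-95/64)) - 1*(-9620) = √(-3 + 665/64) + 9620 = √(473/64) + 9620 = √473/8 + 9620 = 9620 + √473/8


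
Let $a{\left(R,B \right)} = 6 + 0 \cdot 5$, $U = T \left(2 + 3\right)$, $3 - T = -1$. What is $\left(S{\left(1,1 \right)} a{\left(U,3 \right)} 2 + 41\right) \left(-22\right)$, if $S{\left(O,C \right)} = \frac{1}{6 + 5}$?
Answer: $-926$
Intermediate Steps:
$T = 4$ ($T = 3 - -1 = 3 + 1 = 4$)
$S{\left(O,C \right)} = \frac{1}{11}$
$U = 20$ ($U = 4 \left(2 + 3\right) = 4 \cdot 5 = 20$)
$a{\left(R,B \right)} = 6$ ($a{\left(R,B \right)} = 6 + 0 = 6$)
$\left(S{\left(1,1 \right)} a{\left(U,3 \right)} 2 + 41\right) \left(-22\right) = \left(\frac{1}{11} \cdot 6 \cdot 2 + 41\right) \left(-22\right) = \left(\frac{6}{11} \cdot 2 + 41\right) \left(-22\right) = \left(\frac{12}{11} + 41\right) \left(-22\right) = \frac{463}{11} \left(-22\right) = -926$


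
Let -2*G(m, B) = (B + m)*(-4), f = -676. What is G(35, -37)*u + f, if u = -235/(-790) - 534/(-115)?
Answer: -6321014/9085 ≈ -695.76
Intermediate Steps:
u = 89777/18170 (u = -235*(-1/790) - 534*(-1/115) = 47/158 + 534/115 = 89777/18170 ≈ 4.9409)
G(m, B) = 2*B + 2*m (G(m, B) = -(B + m)*(-4)/2 = -(-4*B - 4*m)/2 = 2*B + 2*m)
G(35, -37)*u + f = (2*(-37) + 2*35)*(89777/18170) - 676 = (-74 + 70)*(89777/18170) - 676 = -4*89777/18170 - 676 = -179554/9085 - 676 = -6321014/9085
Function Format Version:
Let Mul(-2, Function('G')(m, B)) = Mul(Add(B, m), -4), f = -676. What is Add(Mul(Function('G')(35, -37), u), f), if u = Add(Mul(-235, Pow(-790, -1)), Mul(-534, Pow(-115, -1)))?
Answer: Rational(-6321014, 9085) ≈ -695.76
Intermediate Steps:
u = Rational(89777, 18170) (u = Add(Mul(-235, Rational(-1, 790)), Mul(-534, Rational(-1, 115))) = Add(Rational(47, 158), Rational(534, 115)) = Rational(89777, 18170) ≈ 4.9409)
Function('G')(m, B) = Add(Mul(2, B), Mul(2, m)) (Function('G')(m, B) = Mul(Rational(-1, 2), Mul(Add(B, m), -4)) = Mul(Rational(-1, 2), Add(Mul(-4, B), Mul(-4, m))) = Add(Mul(2, B), Mul(2, m)))
Add(Mul(Function('G')(35, -37), u), f) = Add(Mul(Add(Mul(2, -37), Mul(2, 35)), Rational(89777, 18170)), -676) = Add(Mul(Add(-74, 70), Rational(89777, 18170)), -676) = Add(Mul(-4, Rational(89777, 18170)), -676) = Add(Rational(-179554, 9085), -676) = Rational(-6321014, 9085)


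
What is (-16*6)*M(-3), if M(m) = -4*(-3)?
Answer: -1152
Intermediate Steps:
M(m) = 12
(-16*6)*M(-3) = -16*6*12 = -96*12 = -1152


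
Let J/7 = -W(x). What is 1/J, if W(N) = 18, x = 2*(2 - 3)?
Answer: -1/126 ≈ -0.0079365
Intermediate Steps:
x = -2 (x = 2*(-1) = -2)
J = -126 (J = 7*(-1*18) = 7*(-18) = -126)
1/J = 1/(-126) = -1/126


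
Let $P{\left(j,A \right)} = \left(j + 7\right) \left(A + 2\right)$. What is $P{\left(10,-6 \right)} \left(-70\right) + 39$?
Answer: $4799$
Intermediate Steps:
$P{\left(j,A \right)} = \left(2 + A\right) \left(7 + j\right)$ ($P{\left(j,A \right)} = \left(7 + j\right) \left(2 + A\right) = \left(2 + A\right) \left(7 + j\right)$)
$P{\left(10,-6 \right)} \left(-70\right) + 39 = \left(14 + 2 \cdot 10 + 7 \left(-6\right) - 60\right) \left(-70\right) + 39 = \left(14 + 20 - 42 - 60\right) \left(-70\right) + 39 = \left(-68\right) \left(-70\right) + 39 = 4760 + 39 = 4799$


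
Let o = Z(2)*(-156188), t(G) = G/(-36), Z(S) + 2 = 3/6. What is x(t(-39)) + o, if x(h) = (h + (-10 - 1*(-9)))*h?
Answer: 33736621/144 ≈ 2.3428e+5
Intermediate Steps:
Z(S) = -3/2 (Z(S) = -2 + 3/6 = -2 + 3*(1/6) = -2 + 1/2 = -3/2)
t(G) = -G/36 (t(G) = G*(-1/36) = -G/36)
o = 234282 (o = -3/2*(-156188) = 234282)
x(h) = h*(-1 + h) (x(h) = (h + (-10 + 9))*h = (h - 1)*h = (-1 + h)*h = h*(-1 + h))
x(t(-39)) + o = (-1/36*(-39))*(-1 - 1/36*(-39)) + 234282 = 13*(-1 + 13/12)/12 + 234282 = (13/12)*(1/12) + 234282 = 13/144 + 234282 = 33736621/144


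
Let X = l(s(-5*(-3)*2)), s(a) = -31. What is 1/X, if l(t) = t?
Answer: -1/31 ≈ -0.032258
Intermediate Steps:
X = -31
1/X = 1/(-31) = -1/31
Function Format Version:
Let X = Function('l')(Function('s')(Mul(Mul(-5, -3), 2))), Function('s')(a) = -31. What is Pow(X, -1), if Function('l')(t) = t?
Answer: Rational(-1, 31) ≈ -0.032258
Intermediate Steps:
X = -31
Pow(X, -1) = Pow(-31, -1) = Rational(-1, 31)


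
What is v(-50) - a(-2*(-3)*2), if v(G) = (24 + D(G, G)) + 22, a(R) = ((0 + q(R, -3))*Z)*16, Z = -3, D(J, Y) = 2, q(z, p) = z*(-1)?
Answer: -528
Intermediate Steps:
q(z, p) = -z
a(R) = 48*R (a(R) = ((0 - R)*(-3))*16 = (-R*(-3))*16 = (3*R)*16 = 48*R)
v(G) = 48 (v(G) = (24 + 2) + 22 = 26 + 22 = 48)
v(-50) - a(-2*(-3)*2) = 48 - 48*-2*(-3)*2 = 48 - 48*6*2 = 48 - 48*12 = 48 - 1*576 = 48 - 576 = -528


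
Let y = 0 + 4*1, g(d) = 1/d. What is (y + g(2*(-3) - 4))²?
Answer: 1521/100 ≈ 15.210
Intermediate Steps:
y = 4 (y = 0 + 4 = 4)
(y + g(2*(-3) - 4))² = (4 + 1/(2*(-3) - 4))² = (4 + 1/(-6 - 4))² = (4 + 1/(-10))² = (4 - ⅒)² = (39/10)² = 1521/100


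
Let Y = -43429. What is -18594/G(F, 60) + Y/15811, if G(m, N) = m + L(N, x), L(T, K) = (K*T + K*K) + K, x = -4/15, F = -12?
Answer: 32936088287/50152492 ≈ 656.72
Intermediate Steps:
x = -4/15 (x = -4*1/15 = -4/15 ≈ -0.26667)
L(T, K) = K + K**2 + K*T (L(T, K) = (K*T + K**2) + K = (K**2 + K*T) + K = K + K**2 + K*T)
G(m, N) = -44/225 + m - 4*N/15 (G(m, N) = m - 4*(1 - 4/15 + N)/15 = m - 4*(11/15 + N)/15 = m + (-44/225 - 4*N/15) = -44/225 + m - 4*N/15)
-18594/G(F, 60) + Y/15811 = -18594/(-44/225 - 12 - 4/15*60) - 43429/15811 = -18594/(-44/225 - 12 - 16) - 43429*1/15811 = -18594/(-6344/225) - 43429/15811 = -18594*(-225/6344) - 43429/15811 = 2091825/3172 - 43429/15811 = 32936088287/50152492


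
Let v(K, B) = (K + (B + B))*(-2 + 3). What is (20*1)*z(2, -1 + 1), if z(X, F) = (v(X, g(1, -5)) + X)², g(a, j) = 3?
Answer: 2000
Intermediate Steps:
v(K, B) = K + 2*B (v(K, B) = (K + 2*B)*1 = K + 2*B)
z(X, F) = (6 + 2*X)² (z(X, F) = ((X + 2*3) + X)² = ((X + 6) + X)² = ((6 + X) + X)² = (6 + 2*X)²)
(20*1)*z(2, -1 + 1) = (20*1)*(4*(3 + 2)²) = 20*(4*5²) = 20*(4*25) = 20*100 = 2000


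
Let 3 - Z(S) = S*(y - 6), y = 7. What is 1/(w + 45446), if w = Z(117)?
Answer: 1/45332 ≈ 2.2059e-5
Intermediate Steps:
Z(S) = 3 - S (Z(S) = 3 - S*(7 - 6) = 3 - S)
w = -114 (w = 3 - 1*117 = 3 - 117 = -114)
1/(w + 45446) = 1/(-114 + 45446) = 1/45332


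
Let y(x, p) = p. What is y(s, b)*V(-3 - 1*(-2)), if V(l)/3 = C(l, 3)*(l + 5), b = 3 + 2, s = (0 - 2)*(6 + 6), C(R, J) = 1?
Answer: 60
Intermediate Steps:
s = -24 (s = -2*12 = -24)
b = 5
V(l) = 15 + 3*l (V(l) = 3*(1*(l + 5)) = 3*(1*(5 + l)) = 3*(5 + l) = 15 + 3*l)
y(s, b)*V(-3 - 1*(-2)) = 5*(15 + 3*(-3 - 1*(-2))) = 5*(15 + 3*(-3 + 2)) = 5*(15 + 3*(-1)) = 5*(15 - 3) = 5*12 = 60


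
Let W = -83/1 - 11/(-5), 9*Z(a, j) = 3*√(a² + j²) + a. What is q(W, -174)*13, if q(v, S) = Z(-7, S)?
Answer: -91/9 + 65*√1213/3 ≈ 744.50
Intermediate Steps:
Z(a, j) = √(a² + j²)/3 + a/9 (Z(a, j) = (3*√(a² + j²) + a)/9 = (a + 3*√(a² + j²))/9 = √(a² + j²)/3 + a/9)
W = -404/5 (W = -83*1 - 11*(-⅕) = -83 + 11/5 = -404/5 ≈ -80.800)
q(v, S) = -7/9 + √(49 + S²)/3 (q(v, S) = √((-7)² + S²)/3 + (⅑)*(-7) = √(49 + S²)/3 - 7/9 = -7/9 + √(49 + S²)/3)
q(W, -174)*13 = (-7/9 + √(49 + (-174)²)/3)*13 = (-7/9 + √(49 + 30276)/3)*13 = (-7/9 + √30325/3)*13 = (-7/9 + (5*√1213)/3)*13 = (-7/9 + 5*√1213/3)*13 = -91/9 + 65*√1213/3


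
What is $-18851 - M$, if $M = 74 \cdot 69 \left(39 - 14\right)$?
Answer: $-146501$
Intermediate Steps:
$M = 127650$ ($M = 5106 \left(39 - 14\right) = 5106 \cdot 25 = 127650$)
$-18851 - M = -18851 - 127650 = -146501$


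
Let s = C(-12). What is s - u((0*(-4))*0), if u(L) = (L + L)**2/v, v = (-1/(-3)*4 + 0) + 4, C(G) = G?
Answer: -12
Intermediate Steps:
s = -12
v = 16/3 (v = (-1*(-1/3)*4 + 0) + 4 = ((1/3)*4 + 0) + 4 = (4/3 + 0) + 4 = 4/3 + 4 = 16/3 ≈ 5.3333)
u(L) = 3*L**2/4 (u(L) = (L + L)**2/(16/3) = (2*L)**2*(3/16) = (4*L**2)*(3/16) = 3*L**2/4)
s - u((0*(-4))*0) = -12 - 3*((0*(-4))*0)**2/4 = -12 - 3*(0*0)**2/4 = -12 - 3*0**2/4 = -12 - 3*0/4 = -12 - 1*0 = -12 + 0 = -12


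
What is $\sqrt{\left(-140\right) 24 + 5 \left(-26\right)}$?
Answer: $i \sqrt{3490} \approx 59.076 i$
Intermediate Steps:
$\sqrt{\left(-140\right) 24 + 5 \left(-26\right)} = \sqrt{-3360 - 130} = \sqrt{-3490} = i \sqrt{3490}$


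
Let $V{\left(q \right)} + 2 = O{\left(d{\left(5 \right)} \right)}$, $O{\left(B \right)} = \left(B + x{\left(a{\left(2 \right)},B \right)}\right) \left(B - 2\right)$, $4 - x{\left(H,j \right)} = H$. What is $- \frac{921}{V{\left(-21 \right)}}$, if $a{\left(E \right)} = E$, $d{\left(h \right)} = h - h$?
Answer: $\frac{307}{2} \approx 153.5$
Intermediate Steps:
$d{\left(h \right)} = 0$
$x{\left(H,j \right)} = 4 - H$
$O{\left(B \right)} = \left(-2 + B\right) \left(2 + B\right)$ ($O{\left(B \right)} = \left(B + \left(4 - 2\right)\right) \left(B - 2\right) = \left(B + \left(4 - 2\right)\right) \left(-2 + B\right) = \left(B + 2\right) \left(-2 + B\right) = \left(2 + B\right) \left(-2 + B\right) = \left(-2 + B\right) \left(2 + B\right)$)
$V{\left(q \right)} = -6$ ($V{\left(q \right)} = -2 - \left(4 - 0^{2}\right) = -2 + \left(-4 + 0\right) = -2 - 4 = -6$)
$- \frac{921}{V{\left(-21 \right)}} = - \frac{921}{-6} = \left(-921\right) \left(- \frac{1}{6}\right) = \frac{307}{2}$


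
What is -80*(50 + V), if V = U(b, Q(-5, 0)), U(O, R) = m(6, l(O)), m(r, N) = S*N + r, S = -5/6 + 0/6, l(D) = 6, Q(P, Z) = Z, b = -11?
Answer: -4080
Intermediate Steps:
S = -⅚ (S = -5*⅙ + 0*(⅙) = -⅚ + 0 = -⅚ ≈ -0.83333)
m(r, N) = r - 5*N/6 (m(r, N) = -5*N/6 + r = r - 5*N/6)
U(O, R) = 1 (U(O, R) = 6 - ⅚*6 = 6 - 5 = 1)
V = 1
-80*(50 + V) = -80*(50 + 1) = -80*51 = -4080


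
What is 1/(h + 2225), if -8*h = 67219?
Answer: -8/49419 ≈ -0.00016188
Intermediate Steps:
h = -67219/8 (h = -⅛*67219 = -67219/8 ≈ -8402.4)
1/(h + 2225) = 1/(-67219/8 + 2225) = 1/(-49419/8) = -8/49419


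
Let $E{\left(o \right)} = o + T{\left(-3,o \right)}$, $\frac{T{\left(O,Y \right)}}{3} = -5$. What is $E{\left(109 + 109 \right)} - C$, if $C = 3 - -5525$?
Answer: $-5325$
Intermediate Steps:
$T{\left(O,Y \right)} = -15$ ($T{\left(O,Y \right)} = 3 \left(-5\right) = -15$)
$C = 5528$ ($C = 3 + 5525 = 5528$)
$E{\left(o \right)} = -15 + o$ ($E{\left(o \right)} = o - 15 = -15 + o$)
$E{\left(109 + 109 \right)} - C = \left(-15 + \left(109 + 109\right)\right) - 5528 = \left(-15 + 218\right) - 5528 = 203 - 5528 = -5325$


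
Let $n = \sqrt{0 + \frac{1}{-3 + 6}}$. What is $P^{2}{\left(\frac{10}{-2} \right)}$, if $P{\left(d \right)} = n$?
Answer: $\frac{1}{3} \approx 0.33333$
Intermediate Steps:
$n = \frac{\sqrt{3}}{3}$ ($n = \sqrt{0 + \frac{1}{3}} = \sqrt{\frac{1}{3}} = \frac{\sqrt{3}}{3} \approx 0.57735$)
$P{\left(d \right)} = \frac{\sqrt{3}}{3}$
$P^{2}{\left(\frac{10}{-2} \right)} = \left(\frac{\sqrt{3}}{3}\right)^{2} = \frac{1}{3}$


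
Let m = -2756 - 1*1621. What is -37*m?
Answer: 161949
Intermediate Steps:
m = -4377 (m = -2756 - 1621 = -4377)
-37*m = -37*(-4377) = 161949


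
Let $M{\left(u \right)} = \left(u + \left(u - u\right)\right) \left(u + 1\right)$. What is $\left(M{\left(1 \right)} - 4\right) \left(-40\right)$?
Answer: $80$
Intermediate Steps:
$M{\left(u \right)} = u \left(1 + u\right)$ ($M{\left(u \right)} = \left(u + 0\right) \left(1 + u\right) = u \left(1 + u\right)$)
$\left(M{\left(1 \right)} - 4\right) \left(-40\right) = \left(1 \left(1 + 1\right) - 4\right) \left(-40\right) = \left(1 \cdot 2 - 4\right) \left(-40\right) = \left(2 - 4\right) \left(-40\right) = \left(-2\right) \left(-40\right) = 80$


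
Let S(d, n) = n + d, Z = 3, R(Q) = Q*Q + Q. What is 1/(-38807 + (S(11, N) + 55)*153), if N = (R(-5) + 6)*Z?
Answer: -1/16775 ≈ -5.9613e-5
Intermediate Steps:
R(Q) = Q + Q**2 (R(Q) = Q**2 + Q = Q + Q**2)
N = 78 (N = (-5*(1 - 5) + 6)*3 = (-5*(-4) + 6)*3 = (20 + 6)*3 = 26*3 = 78)
S(d, n) = d + n
1/(-38807 + (S(11, N) + 55)*153) = 1/(-38807 + ((11 + 78) + 55)*153) = 1/(-38807 + (89 + 55)*153) = 1/(-38807 + 144*153) = 1/(-38807 + 22032) = 1/(-16775) = -1/16775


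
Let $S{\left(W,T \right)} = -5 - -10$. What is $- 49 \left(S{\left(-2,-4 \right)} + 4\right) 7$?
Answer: $-3087$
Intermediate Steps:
$S{\left(W,T \right)} = 5$ ($S{\left(W,T \right)} = -5 + 10 = 5$)
$- 49 \left(S{\left(-2,-4 \right)} + 4\right) 7 = - 49 \left(5 + 4\right) 7 = - 49 \cdot 9 \cdot 7 = \left(-49\right) 63 = -3087$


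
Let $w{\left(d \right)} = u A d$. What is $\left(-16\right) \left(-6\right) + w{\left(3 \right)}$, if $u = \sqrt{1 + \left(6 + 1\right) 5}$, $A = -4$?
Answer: $24$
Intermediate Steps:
$u = 6$ ($u = \sqrt{1 + 7 \cdot 5} = \sqrt{1 + 35} = \sqrt{36} = 6$)
$w{\left(d \right)} = - 24 d$ ($w{\left(d \right)} = 6 \left(-4\right) d = - 24 d$)
$\left(-16\right) \left(-6\right) + w{\left(3 \right)} = \left(-16\right) \left(-6\right) - 72 = 96 - 72 = 24$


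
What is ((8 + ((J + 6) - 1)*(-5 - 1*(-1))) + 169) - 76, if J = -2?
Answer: 89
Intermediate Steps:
((8 + ((J + 6) - 1)*(-5 - 1*(-1))) + 169) - 76 = ((8 + ((-2 + 6) - 1)*(-5 - 1*(-1))) + 169) - 76 = ((8 + (4 - 1)*(-5 + 1)) + 169) - 76 = ((8 + 3*(-4)) + 169) - 76 = ((8 - 12) + 169) - 76 = (-4 + 169) - 76 = 165 - 76 = 89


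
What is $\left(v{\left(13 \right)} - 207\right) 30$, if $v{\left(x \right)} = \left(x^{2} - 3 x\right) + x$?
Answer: $-1920$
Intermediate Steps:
$v{\left(x \right)} = x^{2} - 2 x$
$\left(v{\left(13 \right)} - 207\right) 30 = \left(13 \left(-2 + 13\right) - 207\right) 30 = \left(13 \cdot 11 - 207\right) 30 = \left(143 - 207\right) 30 = \left(-64\right) 30 = -1920$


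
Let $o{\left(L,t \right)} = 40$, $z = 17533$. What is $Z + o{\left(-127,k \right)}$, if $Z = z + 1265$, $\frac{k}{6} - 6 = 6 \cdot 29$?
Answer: $18838$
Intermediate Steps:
$k = 1080$ ($k = 36 + 6 \cdot 6 \cdot 29 = 36 + 6 \cdot 174 = 36 + 1044 = 1080$)
$Z = 18798$ ($Z = 17533 + 1265 = 18798$)
$Z + o{\left(-127,k \right)} = 18798 + 40 = 18838$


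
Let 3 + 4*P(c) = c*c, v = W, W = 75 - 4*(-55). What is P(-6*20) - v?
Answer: 13217/4 ≈ 3304.3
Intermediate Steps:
W = 295 (W = 75 + 220 = 295)
v = 295
P(c) = -¾ + c²/4 (P(c) = -¾ + (c*c)/4 = -¾ + c²/4)
P(-6*20) - v = (-¾ + (-6*20)²/4) - 1*295 = (-¾ + (¼)*(-120)²) - 295 = (-¾ + (¼)*14400) - 295 = (-¾ + 3600) - 295 = 14397/4 - 295 = 13217/4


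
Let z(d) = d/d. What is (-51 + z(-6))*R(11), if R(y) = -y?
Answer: 550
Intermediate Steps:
z(d) = 1
(-51 + z(-6))*R(11) = (-51 + 1)*(-1*11) = -50*(-11) = 550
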